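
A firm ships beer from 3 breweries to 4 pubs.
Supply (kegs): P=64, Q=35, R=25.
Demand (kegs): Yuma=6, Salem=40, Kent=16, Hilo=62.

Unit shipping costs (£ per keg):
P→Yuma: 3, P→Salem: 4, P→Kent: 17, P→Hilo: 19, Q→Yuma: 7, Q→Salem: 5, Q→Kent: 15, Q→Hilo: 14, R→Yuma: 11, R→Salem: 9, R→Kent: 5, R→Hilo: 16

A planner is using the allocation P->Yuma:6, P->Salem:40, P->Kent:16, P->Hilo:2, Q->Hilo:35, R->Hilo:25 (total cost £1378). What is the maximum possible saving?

Current plan cost = 6·3 + 40·4 + 16·17 + 2·19 + 35·14 + 25·16 = £1378.
Optimal plan:
  P→Yuma: 6 kegs
  P→Salem: 40 kegs
  P→Hilo: 18 kegs
  Q→Hilo: 35 kegs
  R→Kent: 16 kegs
  R→Hilo: 9 kegs
Optimal cost = £1234.
Saving = 1378 − 1234 = £144.

144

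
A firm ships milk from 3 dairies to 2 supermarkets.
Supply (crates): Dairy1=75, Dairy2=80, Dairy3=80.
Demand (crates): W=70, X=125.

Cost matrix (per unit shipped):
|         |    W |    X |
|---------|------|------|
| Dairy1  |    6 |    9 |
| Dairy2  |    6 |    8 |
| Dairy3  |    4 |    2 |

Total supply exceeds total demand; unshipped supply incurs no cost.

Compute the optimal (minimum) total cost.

One minimum-cost allocation:
  Dairy1–W: 35 × 6 = 210
  Dairy2–W: 35 × 6 = 210
  Dairy2–X: 45 × 8 = 360
  Dairy3–X: 80 × 2 = 160
Total = 210 + 210 + 360 + 160 = 940.

940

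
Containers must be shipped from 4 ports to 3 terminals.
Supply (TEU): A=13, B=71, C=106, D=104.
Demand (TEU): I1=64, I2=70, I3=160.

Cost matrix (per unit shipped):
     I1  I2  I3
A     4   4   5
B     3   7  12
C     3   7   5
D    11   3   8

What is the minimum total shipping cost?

Optimal allocation:
  A–I3: 13 × 5 = 65
  B–I1: 64 × 3 = 192
  B–I3: 7 × 12 = 84
  C–I3: 106 × 5 = 530
  D–I2: 70 × 3 = 210
  D–I3: 34 × 8 = 272
Total = 65 + 192 + 84 + 530 + 210 + 272 = 1353.
(Supply check: A ships 13; B ships 71; C ships 106; D ships 104.)

1353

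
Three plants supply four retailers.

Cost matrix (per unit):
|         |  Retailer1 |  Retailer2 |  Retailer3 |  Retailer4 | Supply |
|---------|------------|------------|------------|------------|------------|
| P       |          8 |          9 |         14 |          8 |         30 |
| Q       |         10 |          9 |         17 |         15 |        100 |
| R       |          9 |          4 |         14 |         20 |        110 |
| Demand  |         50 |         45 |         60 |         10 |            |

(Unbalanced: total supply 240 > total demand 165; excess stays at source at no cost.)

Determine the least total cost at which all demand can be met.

One minimum-cost allocation:
  P–Retailer1: 20 × 8 = 160
  P–Retailer4: 10 × 8 = 80
  Q–Retailer1: 25 × 10 = 250
  R–Retailer1: 5 × 9 = 45
  R–Retailer2: 45 × 4 = 180
  R–Retailer3: 60 × 14 = 840
Total = 160 + 80 + 250 + 45 + 180 + 840 = 1555.

1555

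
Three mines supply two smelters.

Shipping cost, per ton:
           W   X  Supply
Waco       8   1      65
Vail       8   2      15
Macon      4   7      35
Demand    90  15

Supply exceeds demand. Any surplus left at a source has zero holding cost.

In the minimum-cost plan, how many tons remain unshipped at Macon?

0

Minimum-cost shipments:
  Waco->W: 40 × 8 = 320
  Waco->X: 15 × 1 = 15
  Vail->W: 15 × 8 = 120
  Macon->W: 35 × 4 = 140
Total cost = 595.
Macon ships 35 of its 35, leaving 0.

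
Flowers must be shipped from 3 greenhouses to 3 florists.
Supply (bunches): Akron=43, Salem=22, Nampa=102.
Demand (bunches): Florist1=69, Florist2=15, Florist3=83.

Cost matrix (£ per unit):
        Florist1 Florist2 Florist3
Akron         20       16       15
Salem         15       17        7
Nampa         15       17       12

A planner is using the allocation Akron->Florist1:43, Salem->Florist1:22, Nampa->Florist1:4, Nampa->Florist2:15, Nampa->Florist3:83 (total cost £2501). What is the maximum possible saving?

Current plan cost = 43·20 + 22·15 + 4·15 + 15·17 + 83·12 = £2501.
Optimal plan:
  Akron→Florist2: 15 × £16 = £240
  Akron→Florist3: 28 × £15 = £420
  Salem→Florist3: 22 × £7 = £154
  Nampa→Florist1: 69 × £15 = £1035
  Nampa→Florist3: 33 × £12 = £396
Optimal cost = £2245.
Saving = 2501 − 2245 = £256.

256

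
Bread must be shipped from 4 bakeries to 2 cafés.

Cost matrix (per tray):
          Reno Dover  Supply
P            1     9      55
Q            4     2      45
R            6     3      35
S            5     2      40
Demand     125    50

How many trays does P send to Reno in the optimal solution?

55

Optimal shipments:
  P–Reno: 55 trays
  Q–Reno: 45 trays
  R–Reno: 25 trays
  R–Dover: 10 trays
  S–Dover: 40 trays
Total cost = 495.
So P→Reno carries 55 trays.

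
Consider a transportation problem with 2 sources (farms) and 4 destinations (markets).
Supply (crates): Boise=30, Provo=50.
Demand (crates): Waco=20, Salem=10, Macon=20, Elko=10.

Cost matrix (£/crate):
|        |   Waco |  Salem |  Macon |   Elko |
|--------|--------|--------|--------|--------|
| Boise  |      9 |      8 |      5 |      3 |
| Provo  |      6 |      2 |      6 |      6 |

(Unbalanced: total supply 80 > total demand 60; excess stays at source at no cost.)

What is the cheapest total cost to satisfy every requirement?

One minimum-cost allocation:
  Boise–Macon: 20 × £5 = £100
  Boise–Elko: 10 × £3 = £30
  Provo–Waco: 20 × £6 = £120
  Provo–Salem: 10 × £2 = £20
Total = 100 + 30 + 120 + 20 = £270.

270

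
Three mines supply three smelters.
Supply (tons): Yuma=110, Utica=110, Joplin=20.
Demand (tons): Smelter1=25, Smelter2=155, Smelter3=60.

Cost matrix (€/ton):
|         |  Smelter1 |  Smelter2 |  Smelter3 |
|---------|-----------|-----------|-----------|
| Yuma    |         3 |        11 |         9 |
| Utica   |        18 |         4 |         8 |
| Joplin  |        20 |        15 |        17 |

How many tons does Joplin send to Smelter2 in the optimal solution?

The minimum-cost plan:
  Yuma to Smelter1: 25 × €3 = €75
  Yuma to Smelter2: 25 × €11 = €275
  Yuma to Smelter3: 60 × €9 = €540
  Utica to Smelter2: 110 × €4 = €440
  Joplin to Smelter2: 20 × €15 = €300
Total cost = €1630.
So Joplin→Smelter2 carries 20 tons.

20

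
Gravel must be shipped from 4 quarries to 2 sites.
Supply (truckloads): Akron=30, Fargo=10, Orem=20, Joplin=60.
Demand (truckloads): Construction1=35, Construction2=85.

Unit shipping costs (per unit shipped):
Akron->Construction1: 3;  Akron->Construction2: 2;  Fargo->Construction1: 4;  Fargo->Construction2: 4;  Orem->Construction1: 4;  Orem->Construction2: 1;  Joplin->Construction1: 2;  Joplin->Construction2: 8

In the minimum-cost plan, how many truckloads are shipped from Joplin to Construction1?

Optimal shipments:
  Akron–Construction2: 30 truckloads
  Fargo–Construction2: 10 truckloads
  Orem–Construction2: 20 truckloads
  Joplin–Construction1: 35 truckloads
  Joplin–Construction2: 25 truckloads
Total cost = 390.
So Joplin→Construction1 carries 35 truckloads.

35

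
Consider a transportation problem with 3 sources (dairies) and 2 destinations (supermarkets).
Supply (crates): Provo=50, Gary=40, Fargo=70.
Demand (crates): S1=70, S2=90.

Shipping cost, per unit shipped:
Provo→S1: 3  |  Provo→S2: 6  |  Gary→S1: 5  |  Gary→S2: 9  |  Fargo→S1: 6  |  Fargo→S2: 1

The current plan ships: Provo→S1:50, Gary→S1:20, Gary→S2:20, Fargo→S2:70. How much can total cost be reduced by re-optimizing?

20

Current plan cost = 50·3 + 20·5 + 20·9 + 70·1 = 500.
Optimal plan:
  Provo to S1: 30 × 3 = 90
  Provo to S2: 20 × 6 = 120
  Gary to S1: 40 × 5 = 200
  Fargo to S2: 70 × 1 = 70
Optimal cost = 480.
Saving = 500 − 480 = 20.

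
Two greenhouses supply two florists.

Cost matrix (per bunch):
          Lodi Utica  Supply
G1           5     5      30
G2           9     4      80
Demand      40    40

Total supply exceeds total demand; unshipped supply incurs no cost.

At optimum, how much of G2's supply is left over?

30

Minimum-cost shipments:
  G1 to Lodi: 30 × 5 = 150
  G2 to Lodi: 10 × 9 = 90
  G2 to Utica: 40 × 4 = 160
Total cost = 400.
G2 ships 50 of its 80, leaving 30.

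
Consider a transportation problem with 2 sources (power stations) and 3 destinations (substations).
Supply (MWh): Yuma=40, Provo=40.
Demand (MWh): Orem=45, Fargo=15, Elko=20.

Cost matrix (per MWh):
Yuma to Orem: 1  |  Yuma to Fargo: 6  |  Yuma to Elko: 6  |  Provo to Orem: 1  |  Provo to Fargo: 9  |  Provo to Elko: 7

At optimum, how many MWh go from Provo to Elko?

0

Solving gives:
  Yuma to Orem: 5 × 1 = 5
  Yuma to Fargo: 15 × 6 = 90
  Yuma to Elko: 20 × 6 = 120
  Provo to Orem: 40 × 1 = 40
Total cost = 255.
The route Provo→Elko is not used.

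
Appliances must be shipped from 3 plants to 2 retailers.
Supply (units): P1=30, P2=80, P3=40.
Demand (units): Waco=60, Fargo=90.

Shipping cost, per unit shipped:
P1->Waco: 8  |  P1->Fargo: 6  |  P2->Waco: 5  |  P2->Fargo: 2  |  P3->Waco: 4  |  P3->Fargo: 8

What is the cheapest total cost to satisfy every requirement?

540

An optimal shipping plan:
  P1→Waco: 20 units
  P1→Fargo: 10 units
  P2→Fargo: 80 units
  P3→Waco: 40 units
Total cost = 540.
(Supply check: P1 ships 30; P2 ships 80; P3 ships 40.)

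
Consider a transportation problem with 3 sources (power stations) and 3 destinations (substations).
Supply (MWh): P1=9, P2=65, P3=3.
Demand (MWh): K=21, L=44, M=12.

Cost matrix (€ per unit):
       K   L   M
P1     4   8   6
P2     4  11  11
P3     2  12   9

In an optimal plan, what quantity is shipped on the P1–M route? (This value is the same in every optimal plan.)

9

The minimum-cost plan:
  P1->M: 9 × €6 = €54
  P2->K: 18 × €4 = €72
  P2->L: 44 × €11 = €484
  P2->M: 3 × €11 = €33
  P3->K: 3 × €2 = €6
Total cost = €649.
So P1→M carries 9 MWh.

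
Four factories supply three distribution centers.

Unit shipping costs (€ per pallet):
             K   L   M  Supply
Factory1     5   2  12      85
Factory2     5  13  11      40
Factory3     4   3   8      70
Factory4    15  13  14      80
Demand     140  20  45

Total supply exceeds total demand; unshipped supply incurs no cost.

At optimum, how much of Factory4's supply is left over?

70

Minimum-cost shipments:
  Factory1->K: 65 × €5 = €325
  Factory1->L: 20 × €2 = €40
  Factory2->K: 40 × €5 = €200
  Factory3->K: 35 × €4 = €140
  Factory3->M: 35 × €8 = €280
  Factory4->M: 10 × €14 = €140
Total cost = €1125.
Factory4 ships 10 of its 80, leaving 70.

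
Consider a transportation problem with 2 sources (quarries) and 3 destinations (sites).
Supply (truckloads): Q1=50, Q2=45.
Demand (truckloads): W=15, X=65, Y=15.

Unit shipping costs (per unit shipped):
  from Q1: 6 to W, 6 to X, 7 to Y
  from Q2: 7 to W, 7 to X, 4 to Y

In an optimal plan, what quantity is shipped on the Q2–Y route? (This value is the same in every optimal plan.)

Solving gives:
  Q1->W: 15 × 6 = 90
  Q1->X: 35 × 6 = 210
  Q2->X: 30 × 7 = 210
  Q2->Y: 15 × 4 = 60
Total cost = 570.
So Q2→Y carries 15 truckloads.

15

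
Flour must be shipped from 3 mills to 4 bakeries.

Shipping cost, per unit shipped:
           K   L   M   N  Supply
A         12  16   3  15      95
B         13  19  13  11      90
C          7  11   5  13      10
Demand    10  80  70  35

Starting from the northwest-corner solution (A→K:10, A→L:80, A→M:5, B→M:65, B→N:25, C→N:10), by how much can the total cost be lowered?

Current plan cost = 10·12 + 80·16 + 5·3 + 65·13 + 25·11 + 10·13 = 2665.
Optimal plan:
  A→L: 25 × 16 = 400
  A→M: 70 × 3 = 210
  B→K: 10 × 13 = 130
  B→L: 45 × 19 = 855
  B→N: 35 × 11 = 385
  C→L: 10 × 11 = 110
Optimal cost = 2090.
Saving = 2665 − 2090 = 575.

575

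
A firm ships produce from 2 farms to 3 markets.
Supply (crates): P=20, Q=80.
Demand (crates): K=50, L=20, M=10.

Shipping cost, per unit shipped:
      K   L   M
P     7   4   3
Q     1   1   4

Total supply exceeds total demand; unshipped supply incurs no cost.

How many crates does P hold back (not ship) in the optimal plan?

10

Minimum-cost shipments:
  P–M: 10 crates
  Q–K: 50 crates
  Q–L: 20 crates
Total cost = 100.
P ships 10 of its 20, leaving 10.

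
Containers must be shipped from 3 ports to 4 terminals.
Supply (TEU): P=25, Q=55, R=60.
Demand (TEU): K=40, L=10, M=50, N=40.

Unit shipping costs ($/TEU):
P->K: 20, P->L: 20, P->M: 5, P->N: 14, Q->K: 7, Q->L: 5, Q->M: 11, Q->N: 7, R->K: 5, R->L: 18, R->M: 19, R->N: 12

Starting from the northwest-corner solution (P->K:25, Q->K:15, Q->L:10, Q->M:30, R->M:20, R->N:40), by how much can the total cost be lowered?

Current plan cost = 25·20 + 15·7 + 10·5 + 30·11 + 20·19 + 40·12 = $1845.
Optimal plan:
  P–M: 25 × $5 = $125
  Q–L: 10 × $5 = $50
  Q–M: 25 × $11 = $275
  Q–N: 20 × $7 = $140
  R–K: 40 × $5 = $200
  R–N: 20 × $12 = $240
Optimal cost = $1030.
Saving = 1845 − 1030 = $815.

815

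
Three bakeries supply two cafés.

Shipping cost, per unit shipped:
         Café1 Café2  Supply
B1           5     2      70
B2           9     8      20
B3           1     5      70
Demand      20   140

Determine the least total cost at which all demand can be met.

570

An optimal shipping plan:
  B1 to Café2: 70 × 2 = 140
  B2 to Café2: 20 × 8 = 160
  B3 to Café1: 20 × 1 = 20
  B3 to Café2: 50 × 5 = 250
Total = 140 + 160 + 20 + 250 = 570.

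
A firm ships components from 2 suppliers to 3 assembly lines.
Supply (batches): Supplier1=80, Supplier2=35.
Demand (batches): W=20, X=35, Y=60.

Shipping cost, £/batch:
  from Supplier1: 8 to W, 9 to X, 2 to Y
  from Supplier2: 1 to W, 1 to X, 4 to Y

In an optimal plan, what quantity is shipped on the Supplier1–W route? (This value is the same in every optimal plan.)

Solving gives:
  Supplier1→W: 20 × £8 = £160
  Supplier1→Y: 60 × £2 = £120
  Supplier2→X: 35 × £1 = £35
Total cost = £315.
So Supplier1→W carries 20 batches.

20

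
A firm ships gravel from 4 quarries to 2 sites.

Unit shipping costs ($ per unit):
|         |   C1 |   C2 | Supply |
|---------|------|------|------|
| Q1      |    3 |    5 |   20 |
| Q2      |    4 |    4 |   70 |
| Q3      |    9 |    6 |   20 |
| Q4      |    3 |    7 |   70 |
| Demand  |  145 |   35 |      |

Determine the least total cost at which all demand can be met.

670

One minimum-cost allocation:
  Q1–C1: 20 × $3 = $60
  Q2–C1: 55 × $4 = $220
  Q2–C2: 15 × $4 = $60
  Q3–C2: 20 × $6 = $120
  Q4–C1: 70 × $3 = $210
Total = 60 + 220 + 60 + 120 + 210 = $670.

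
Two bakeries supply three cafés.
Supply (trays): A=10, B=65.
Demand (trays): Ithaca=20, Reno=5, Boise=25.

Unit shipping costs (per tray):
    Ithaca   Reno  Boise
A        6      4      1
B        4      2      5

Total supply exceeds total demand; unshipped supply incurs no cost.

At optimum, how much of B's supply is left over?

An optimal plan:
  A to Boise: 10 × 1 = 10
  B to Ithaca: 20 × 4 = 80
  B to Reno: 5 × 2 = 10
  B to Boise: 15 × 5 = 75
Total cost = 175.
B ships 40 of its 65, leaving 25.

25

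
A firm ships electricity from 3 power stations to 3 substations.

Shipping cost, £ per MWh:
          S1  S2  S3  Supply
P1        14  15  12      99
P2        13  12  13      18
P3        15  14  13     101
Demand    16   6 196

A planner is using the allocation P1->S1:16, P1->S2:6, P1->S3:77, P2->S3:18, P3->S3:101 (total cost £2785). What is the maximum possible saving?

48

Current plan cost = 16·14 + 6·15 + 77·12 + 18·13 + 101·13 = £2785.
Optimal plan:
  P1–S3: 99 MWh
  P2–S1: 16 MWh
  P2–S2: 2 MWh
  P3–S2: 4 MWh
  P3–S3: 97 MWh
Optimal cost = £2737.
Saving = 2785 − 2737 = £48.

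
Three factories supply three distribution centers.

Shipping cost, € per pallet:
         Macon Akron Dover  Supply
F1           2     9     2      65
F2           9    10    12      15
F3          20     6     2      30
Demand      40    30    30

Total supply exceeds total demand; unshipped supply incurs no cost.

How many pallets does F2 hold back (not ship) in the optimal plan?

Minimum-cost shipments:
  F1–Macon: 40 × €2 = €80
  F1–Dover: 25 × €2 = €50
  F2–Akron: 5 × €10 = €50
  F3–Akron: 25 × €6 = €150
  F3–Dover: 5 × €2 = €10
Total cost = €340.
F2 ships 5 of its 15, leaving 10.

10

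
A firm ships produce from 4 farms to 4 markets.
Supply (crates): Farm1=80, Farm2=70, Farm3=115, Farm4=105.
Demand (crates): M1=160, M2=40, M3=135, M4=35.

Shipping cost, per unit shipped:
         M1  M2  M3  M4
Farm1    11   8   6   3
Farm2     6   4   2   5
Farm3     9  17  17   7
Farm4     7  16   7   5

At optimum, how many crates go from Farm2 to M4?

The minimum-cost plan:
  Farm1→M2: 40 crates
  Farm1→M3: 5 crates
  Farm1→M4: 35 crates
  Farm2→M3: 70 crates
  Farm3→M1: 115 crates
  Farm4→M1: 45 crates
  Farm4→M3: 60 crates
Total cost = 2365.
The route Farm2→M4 is not used.

0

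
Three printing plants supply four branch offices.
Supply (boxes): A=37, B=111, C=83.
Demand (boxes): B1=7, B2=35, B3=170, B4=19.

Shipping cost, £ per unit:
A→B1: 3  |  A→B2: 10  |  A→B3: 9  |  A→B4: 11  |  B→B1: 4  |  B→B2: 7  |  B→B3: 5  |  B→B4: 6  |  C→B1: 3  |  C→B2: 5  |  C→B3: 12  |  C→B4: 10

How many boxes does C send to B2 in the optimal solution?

35

Optimal shipments:
  A→B3: 37 × £9 = £333
  B→B3: 111 × £5 = £555
  C→B1: 7 × £3 = £21
  C→B2: 35 × £5 = £175
  C→B3: 22 × £12 = £264
  C→B4: 19 × £10 = £190
Total cost = £1538.
So C→B2 carries 35 boxes.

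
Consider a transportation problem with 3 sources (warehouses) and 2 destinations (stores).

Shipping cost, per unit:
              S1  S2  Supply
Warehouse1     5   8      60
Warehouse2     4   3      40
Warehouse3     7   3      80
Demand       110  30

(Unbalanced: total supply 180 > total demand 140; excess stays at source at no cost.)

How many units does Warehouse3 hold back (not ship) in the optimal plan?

40

Minimum-cost shipments:
  Warehouse1→S1: 60 × 5 = 300
  Warehouse2→S1: 40 × 4 = 160
  Warehouse3→S1: 10 × 7 = 70
  Warehouse3→S2: 30 × 3 = 90
Total cost = 620.
Warehouse3 ships 40 of its 80, leaving 40.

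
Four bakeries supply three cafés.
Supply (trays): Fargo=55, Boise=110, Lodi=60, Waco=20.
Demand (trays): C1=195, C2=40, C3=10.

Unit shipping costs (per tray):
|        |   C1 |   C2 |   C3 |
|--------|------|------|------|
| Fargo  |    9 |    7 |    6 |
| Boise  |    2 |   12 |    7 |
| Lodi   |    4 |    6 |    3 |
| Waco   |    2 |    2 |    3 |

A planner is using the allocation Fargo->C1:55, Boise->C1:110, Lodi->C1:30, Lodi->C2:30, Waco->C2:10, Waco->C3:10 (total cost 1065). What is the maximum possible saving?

180

Current plan cost = 55·9 + 110·2 + 30·4 + 30·6 + 10·2 + 10·3 = 1065.
Optimal plan:
  Fargo to C1: 5 × 9 = 45
  Fargo to C2: 40 × 7 = 280
  Fargo to C3: 10 × 6 = 60
  Boise to C1: 110 × 2 = 220
  Lodi to C1: 60 × 4 = 240
  Waco to C1: 20 × 2 = 40
Optimal cost = 885.
Saving = 1065 − 885 = 180.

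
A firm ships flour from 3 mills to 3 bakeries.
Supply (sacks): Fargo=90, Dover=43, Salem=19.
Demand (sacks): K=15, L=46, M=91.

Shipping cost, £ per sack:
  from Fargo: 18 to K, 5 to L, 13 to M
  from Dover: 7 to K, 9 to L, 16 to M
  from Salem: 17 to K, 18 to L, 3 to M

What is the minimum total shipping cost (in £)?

One minimum-cost allocation:
  Fargo->L: 46 × £5 = £230
  Fargo->M: 44 × £13 = £572
  Dover->K: 15 × £7 = £105
  Dover->M: 28 × £16 = £448
  Salem->M: 19 × £3 = £57
Total = 230 + 572 + 105 + 448 + 57 = £1412.

1412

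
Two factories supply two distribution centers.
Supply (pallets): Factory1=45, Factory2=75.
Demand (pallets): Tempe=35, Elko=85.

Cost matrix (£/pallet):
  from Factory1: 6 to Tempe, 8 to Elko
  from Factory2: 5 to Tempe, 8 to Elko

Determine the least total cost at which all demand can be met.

855

A cheapest plan:
  Factory1→Elko: 45 × £8 = £360
  Factory2→Tempe: 35 × £5 = £175
  Factory2→Elko: 40 × £8 = £320
Total = 360 + 175 + 320 = £855.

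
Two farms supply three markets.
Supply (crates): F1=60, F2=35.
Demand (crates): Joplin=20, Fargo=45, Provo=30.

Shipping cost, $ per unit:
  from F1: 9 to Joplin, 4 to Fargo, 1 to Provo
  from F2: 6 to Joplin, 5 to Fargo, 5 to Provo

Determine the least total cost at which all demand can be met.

One minimum-cost allocation:
  F1–Fargo: 30 × $4 = $120
  F1–Provo: 30 × $1 = $30
  F2–Joplin: 20 × $6 = $120
  F2–Fargo: 15 × $5 = $75
Total = 120 + 30 + 120 + 75 = $345.
(Supply check: F1 ships 60; F2 ships 35.)

345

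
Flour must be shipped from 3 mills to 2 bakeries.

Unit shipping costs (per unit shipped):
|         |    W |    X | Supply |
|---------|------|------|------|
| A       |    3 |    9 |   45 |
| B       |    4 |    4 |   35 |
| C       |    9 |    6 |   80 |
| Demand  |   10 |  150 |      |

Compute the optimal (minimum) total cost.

A cheapest plan:
  A to W: 10 × 3 = 30
  A to X: 35 × 9 = 315
  B to X: 35 × 4 = 140
  C to X: 80 × 6 = 480
Total = 30 + 315 + 140 + 480 = 965.
(Supply check: A ships 45; B ships 35; C ships 80.)

965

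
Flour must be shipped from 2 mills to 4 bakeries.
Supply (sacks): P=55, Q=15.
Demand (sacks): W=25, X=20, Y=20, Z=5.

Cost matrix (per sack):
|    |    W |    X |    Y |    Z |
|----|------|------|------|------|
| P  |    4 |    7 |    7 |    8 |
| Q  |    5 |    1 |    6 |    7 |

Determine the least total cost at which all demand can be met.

330

A cheapest plan:
  P–W: 25 × 4 = 100
  P–X: 5 × 7 = 35
  P–Y: 20 × 7 = 140
  P–Z: 5 × 8 = 40
  Q–X: 15 × 1 = 15
Total = 100 + 35 + 140 + 40 + 15 = 330.
(Supply check: P ships 55; Q ships 15.)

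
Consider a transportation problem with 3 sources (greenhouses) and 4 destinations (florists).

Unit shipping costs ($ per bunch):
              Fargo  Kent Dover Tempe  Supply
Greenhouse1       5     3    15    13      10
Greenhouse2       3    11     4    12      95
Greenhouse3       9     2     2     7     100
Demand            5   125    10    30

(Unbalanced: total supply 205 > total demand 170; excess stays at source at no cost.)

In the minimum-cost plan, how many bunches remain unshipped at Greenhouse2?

35

An optimal plan:
  Greenhouse1–Kent: 10 × $3 = $30
  Greenhouse2–Fargo: 5 × $3 = $15
  Greenhouse2–Kent: 15 × $11 = $165
  Greenhouse2–Dover: 10 × $4 = $40
  Greenhouse2–Tempe: 30 × $12 = $360
  Greenhouse3–Kent: 100 × $2 = $200
Total cost = $810.
Greenhouse2 ships 60 of its 95, leaving 35.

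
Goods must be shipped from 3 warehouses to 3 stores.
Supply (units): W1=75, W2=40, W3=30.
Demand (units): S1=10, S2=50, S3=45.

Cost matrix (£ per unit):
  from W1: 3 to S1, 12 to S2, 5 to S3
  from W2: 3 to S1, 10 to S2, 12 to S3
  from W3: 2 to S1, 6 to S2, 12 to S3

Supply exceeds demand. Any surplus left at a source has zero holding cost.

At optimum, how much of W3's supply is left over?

Minimum-cost shipments:
  W1→S3: 45 × £5 = £225
  W2→S1: 10 × £3 = £30
  W2→S2: 20 × £10 = £200
  W3→S2: 30 × £6 = £180
Total cost = £635.
W3 ships 30 of its 30, leaving 0.

0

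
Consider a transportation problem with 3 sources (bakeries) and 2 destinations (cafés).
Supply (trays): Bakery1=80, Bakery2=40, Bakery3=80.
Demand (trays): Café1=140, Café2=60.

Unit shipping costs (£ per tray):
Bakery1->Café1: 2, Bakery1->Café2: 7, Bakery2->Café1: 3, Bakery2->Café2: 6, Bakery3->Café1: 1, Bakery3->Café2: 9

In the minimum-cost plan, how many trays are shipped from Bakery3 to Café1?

The minimum-cost plan:
  Bakery1–Café1: 60 × £2 = £120
  Bakery1–Café2: 20 × £7 = £140
  Bakery2–Café2: 40 × £6 = £240
  Bakery3–Café1: 80 × £1 = £80
Total cost = £580.
So Bakery3→Café1 carries 80 trays.

80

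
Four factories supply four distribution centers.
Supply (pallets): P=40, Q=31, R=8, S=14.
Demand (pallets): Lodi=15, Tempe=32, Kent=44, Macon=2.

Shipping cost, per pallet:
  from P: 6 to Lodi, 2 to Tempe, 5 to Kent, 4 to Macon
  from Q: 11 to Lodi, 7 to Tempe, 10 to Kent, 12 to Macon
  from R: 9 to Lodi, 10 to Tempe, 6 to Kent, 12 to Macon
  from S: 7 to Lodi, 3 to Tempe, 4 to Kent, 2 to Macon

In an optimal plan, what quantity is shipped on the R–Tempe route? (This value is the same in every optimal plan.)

0

The minimum-cost plan:
  P->Tempe: 32 pallets
  P->Kent: 8 pallets
  Q->Lodi: 15 pallets
  Q->Kent: 16 pallets
  R->Kent: 8 pallets
  S->Kent: 12 pallets
  S->Macon: 2 pallets
Total cost = 529.
The route R→Tempe is not used.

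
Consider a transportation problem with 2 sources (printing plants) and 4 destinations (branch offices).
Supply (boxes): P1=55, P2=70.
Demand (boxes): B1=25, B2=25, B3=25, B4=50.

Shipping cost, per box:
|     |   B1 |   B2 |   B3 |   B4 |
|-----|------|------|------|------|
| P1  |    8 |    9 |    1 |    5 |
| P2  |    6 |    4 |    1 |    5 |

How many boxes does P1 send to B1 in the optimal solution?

Optimal shipments:
  P1->B3: 25 boxes
  P1->B4: 30 boxes
  P2->B1: 25 boxes
  P2->B2: 25 boxes
  P2->B4: 20 boxes
Total cost = 525.
The route P1→B1 is not used.

0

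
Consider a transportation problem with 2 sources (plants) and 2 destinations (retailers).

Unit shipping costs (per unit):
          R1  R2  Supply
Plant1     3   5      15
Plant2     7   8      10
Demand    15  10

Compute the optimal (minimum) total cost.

Optimal allocation:
  Plant1 to R1: 15 units
  Plant2 to R2: 10 units
Total cost = 125.

125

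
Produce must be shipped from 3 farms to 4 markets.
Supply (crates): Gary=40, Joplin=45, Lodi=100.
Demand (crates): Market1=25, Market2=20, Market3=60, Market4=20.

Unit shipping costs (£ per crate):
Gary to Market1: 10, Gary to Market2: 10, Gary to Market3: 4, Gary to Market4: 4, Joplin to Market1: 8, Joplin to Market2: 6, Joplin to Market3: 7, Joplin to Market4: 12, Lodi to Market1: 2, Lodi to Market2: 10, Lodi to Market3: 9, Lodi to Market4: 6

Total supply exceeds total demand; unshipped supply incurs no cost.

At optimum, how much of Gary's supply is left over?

0

An optimal plan:
  Gary to Market3: 40 × £4 = £160
  Joplin to Market2: 20 × £6 = £120
  Joplin to Market3: 20 × £7 = £140
  Lodi to Market1: 25 × £2 = £50
  Lodi to Market4: 20 × £6 = £120
Total cost = £590.
Gary ships 40 of its 40, leaving 0.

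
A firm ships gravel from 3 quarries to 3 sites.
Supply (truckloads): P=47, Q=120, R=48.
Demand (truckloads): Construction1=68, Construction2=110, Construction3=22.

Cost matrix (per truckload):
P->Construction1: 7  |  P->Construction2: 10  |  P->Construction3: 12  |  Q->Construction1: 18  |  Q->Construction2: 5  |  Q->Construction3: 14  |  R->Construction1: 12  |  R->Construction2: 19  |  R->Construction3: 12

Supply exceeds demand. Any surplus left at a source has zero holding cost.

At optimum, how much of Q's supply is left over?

Minimum-cost shipments:
  P–Construction1: 47 × 7 = 329
  Q–Construction2: 110 × 5 = 550
  R–Construction1: 21 × 12 = 252
  R–Construction3: 22 × 12 = 264
Total cost = 1395.
Q ships 110 of its 120, leaving 10.

10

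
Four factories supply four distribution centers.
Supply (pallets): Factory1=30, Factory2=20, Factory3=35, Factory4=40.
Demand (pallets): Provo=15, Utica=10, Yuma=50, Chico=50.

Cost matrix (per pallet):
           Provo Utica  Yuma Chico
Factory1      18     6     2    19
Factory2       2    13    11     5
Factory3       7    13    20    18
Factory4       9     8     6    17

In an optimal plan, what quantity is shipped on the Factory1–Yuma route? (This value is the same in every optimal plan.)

Optimal shipments:
  Factory1 to Yuma: 30 pallets
  Factory2 to Chico: 20 pallets
  Factory3 to Provo: 15 pallets
  Factory3 to Chico: 20 pallets
  Factory4 to Utica: 10 pallets
  Factory4 to Yuma: 20 pallets
  Factory4 to Chico: 10 pallets
Total cost = 995.
So Factory1→Yuma carries 30 pallets.

30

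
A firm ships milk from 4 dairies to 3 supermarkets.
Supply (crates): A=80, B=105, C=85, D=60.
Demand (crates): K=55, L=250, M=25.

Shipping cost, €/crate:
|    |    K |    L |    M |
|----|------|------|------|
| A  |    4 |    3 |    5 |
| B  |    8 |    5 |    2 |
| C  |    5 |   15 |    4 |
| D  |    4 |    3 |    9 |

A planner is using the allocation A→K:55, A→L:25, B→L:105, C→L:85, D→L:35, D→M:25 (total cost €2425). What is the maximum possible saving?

1030

Current plan cost = 55·4 + 25·3 + 105·5 + 85·15 + 35·3 + 25·9 = €2425.
Optimal plan:
  A to L: 80 × €3 = €240
  B to L: 105 × €5 = €525
  C to K: 55 × €5 = €275
  C to L: 5 × €15 = €75
  C to M: 25 × €4 = €100
  D to L: 60 × €3 = €180
Optimal cost = €1395.
Saving = 2425 − 1395 = €1030.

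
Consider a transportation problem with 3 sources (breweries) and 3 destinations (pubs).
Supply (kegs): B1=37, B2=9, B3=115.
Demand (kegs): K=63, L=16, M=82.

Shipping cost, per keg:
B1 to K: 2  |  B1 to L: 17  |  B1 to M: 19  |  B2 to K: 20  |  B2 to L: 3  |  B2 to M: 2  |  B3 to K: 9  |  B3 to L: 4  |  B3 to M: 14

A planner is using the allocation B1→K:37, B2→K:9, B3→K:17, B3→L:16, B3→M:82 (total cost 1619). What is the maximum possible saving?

207

Current plan cost = 37·2 + 9·20 + 17·9 + 16·4 + 82·14 = 1619.
Optimal plan:
  B1–K: 37 kegs
  B2–M: 9 kegs
  B3–K: 26 kegs
  B3–L: 16 kegs
  B3–M: 73 kegs
Optimal cost = 1412.
Saving = 1619 − 1412 = 207.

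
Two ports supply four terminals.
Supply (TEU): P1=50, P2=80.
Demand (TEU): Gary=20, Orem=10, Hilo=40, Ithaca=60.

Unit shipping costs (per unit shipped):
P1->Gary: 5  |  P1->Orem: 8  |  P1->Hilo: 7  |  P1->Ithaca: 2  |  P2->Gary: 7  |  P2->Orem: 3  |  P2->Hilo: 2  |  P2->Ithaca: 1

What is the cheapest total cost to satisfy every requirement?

300

One minimum-cost allocation:
  P1–Gary: 20 TEU
  P1–Ithaca: 30 TEU
  P2–Orem: 10 TEU
  P2–Hilo: 40 TEU
  P2–Ithaca: 30 TEU
Total cost = 300.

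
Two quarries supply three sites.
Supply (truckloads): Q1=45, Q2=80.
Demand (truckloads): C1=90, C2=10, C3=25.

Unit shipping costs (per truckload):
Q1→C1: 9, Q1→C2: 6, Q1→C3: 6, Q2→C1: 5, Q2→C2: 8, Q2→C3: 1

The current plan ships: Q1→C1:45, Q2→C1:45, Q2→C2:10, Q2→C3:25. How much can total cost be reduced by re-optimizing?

Current plan cost = 45·9 + 45·5 + 10·8 + 25·1 = 735.
Optimal plan:
  Q1→C1: 35 × 9 = 315
  Q1→C2: 10 × 6 = 60
  Q2→C1: 55 × 5 = 275
  Q2→C3: 25 × 1 = 25
Optimal cost = 675.
Saving = 735 − 675 = 60.

60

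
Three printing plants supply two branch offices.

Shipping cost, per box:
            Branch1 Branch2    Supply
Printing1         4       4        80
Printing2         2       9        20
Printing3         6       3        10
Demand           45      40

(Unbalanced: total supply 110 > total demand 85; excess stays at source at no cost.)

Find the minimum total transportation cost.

290

An optimal shipping plan:
  Printing1->Branch1: 25 × 4 = 100
  Printing1->Branch2: 30 × 4 = 120
  Printing2->Branch1: 20 × 2 = 40
  Printing3->Branch2: 10 × 3 = 30
Total = 100 + 120 + 40 + 30 = 290.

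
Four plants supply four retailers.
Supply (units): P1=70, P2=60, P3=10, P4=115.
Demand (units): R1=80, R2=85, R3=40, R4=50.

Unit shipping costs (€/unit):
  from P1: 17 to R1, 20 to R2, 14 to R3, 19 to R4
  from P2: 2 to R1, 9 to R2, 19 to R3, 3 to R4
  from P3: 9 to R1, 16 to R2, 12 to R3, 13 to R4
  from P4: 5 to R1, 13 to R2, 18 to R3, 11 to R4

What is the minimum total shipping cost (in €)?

2415

A cheapest plan:
  P1 to R2: 30 × €20 = €600
  P1 to R3: 40 × €14 = €560
  P2 to R2: 10 × €9 = €90
  P2 to R4: 50 × €3 = €150
  P3 to R2: 10 × €16 = €160
  P4 to R1: 80 × €5 = €400
  P4 to R2: 35 × €13 = €455
Total = 600 + 560 + 90 + 150 + 160 + 400 + 455 = €2415.
(Supply check: P1 ships 70; P2 ships 60; P3 ships 10; P4 ships 115.)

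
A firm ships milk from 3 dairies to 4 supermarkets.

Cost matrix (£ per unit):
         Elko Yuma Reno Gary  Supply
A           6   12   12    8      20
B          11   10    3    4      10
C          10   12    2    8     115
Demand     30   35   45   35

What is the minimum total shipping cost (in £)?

970

Optimal allocation:
  A->Elko: 20 crates
  B->Gary: 10 crates
  C->Elko: 10 crates
  C->Yuma: 35 crates
  C->Reno: 45 crates
  C->Gary: 25 crates
Total cost = £970.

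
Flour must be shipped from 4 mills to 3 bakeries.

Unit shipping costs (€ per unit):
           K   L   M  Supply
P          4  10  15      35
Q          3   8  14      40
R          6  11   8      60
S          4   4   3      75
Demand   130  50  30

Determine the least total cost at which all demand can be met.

905

Optimal allocation:
  P->K: 35 sacks
  Q->K: 40 sacks
  R->K: 55 sacks
  R->M: 5 sacks
  S->L: 50 sacks
  S->M: 25 sacks
Total cost = €905.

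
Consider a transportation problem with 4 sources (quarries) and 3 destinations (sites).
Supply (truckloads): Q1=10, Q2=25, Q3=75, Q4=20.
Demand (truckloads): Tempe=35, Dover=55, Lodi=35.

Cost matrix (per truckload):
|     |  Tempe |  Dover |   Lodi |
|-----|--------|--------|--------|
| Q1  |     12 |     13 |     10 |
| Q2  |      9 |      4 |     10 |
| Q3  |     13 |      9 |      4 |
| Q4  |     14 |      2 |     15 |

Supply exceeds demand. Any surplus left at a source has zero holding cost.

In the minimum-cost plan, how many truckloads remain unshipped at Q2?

Minimum-cost shipments:
  Q1->Tempe: 10 × 12 = 120
  Q2->Dover: 25 × 4 = 100
  Q3->Tempe: 25 × 13 = 325
  Q3->Dover: 10 × 9 = 90
  Q3->Lodi: 35 × 4 = 140
  Q4->Dover: 20 × 2 = 40
Total cost = 815.
Q2 ships 25 of its 25, leaving 0.

0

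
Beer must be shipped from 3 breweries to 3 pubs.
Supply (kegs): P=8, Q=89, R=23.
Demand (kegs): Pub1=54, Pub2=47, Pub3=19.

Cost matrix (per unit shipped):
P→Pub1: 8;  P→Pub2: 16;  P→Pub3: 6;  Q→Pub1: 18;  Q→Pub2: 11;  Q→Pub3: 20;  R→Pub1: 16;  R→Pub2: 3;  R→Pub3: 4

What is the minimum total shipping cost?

Optimal allocation:
  P–Pub1: 8 × 8 = 64
  Q–Pub1: 46 × 18 = 828
  Q–Pub2: 43 × 11 = 473
  R–Pub2: 4 × 3 = 12
  R–Pub3: 19 × 4 = 76
Total = 64 + 828 + 473 + 12 + 76 = 1453.

1453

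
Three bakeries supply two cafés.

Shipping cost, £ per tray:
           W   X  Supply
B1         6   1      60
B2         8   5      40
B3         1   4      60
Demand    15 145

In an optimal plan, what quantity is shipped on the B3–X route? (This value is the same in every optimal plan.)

The minimum-cost plan:
  B1→X: 60 × £1 = £60
  B2→X: 40 × £5 = £200
  B3→W: 15 × £1 = £15
  B3→X: 45 × £4 = £180
Total cost = £455.
So B3→X carries 45 trays.

45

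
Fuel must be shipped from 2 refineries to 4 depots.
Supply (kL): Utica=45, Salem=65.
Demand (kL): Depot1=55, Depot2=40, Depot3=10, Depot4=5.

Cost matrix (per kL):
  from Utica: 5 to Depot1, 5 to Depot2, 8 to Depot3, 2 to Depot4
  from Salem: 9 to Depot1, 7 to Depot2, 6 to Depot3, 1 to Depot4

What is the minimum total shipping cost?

An optimal shipping plan:
  Utica–Depot1: 45 × 5 = 225
  Salem–Depot1: 10 × 9 = 90
  Salem–Depot2: 40 × 7 = 280
  Salem–Depot3: 10 × 6 = 60
  Salem–Depot4: 5 × 1 = 5
Total = 225 + 90 + 280 + 60 + 5 = 660.
(Supply check: Utica ships 45; Salem ships 65.)

660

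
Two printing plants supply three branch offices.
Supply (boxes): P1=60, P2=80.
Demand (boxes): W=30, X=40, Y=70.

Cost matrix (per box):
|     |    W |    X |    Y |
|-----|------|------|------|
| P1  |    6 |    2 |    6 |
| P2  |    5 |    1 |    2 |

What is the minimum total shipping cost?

390

One minimum-cost allocation:
  P1→W: 30 × 6 = 180
  P1→X: 30 × 2 = 60
  P2→X: 10 × 1 = 10
  P2→Y: 70 × 2 = 140
Total = 180 + 60 + 10 + 140 = 390.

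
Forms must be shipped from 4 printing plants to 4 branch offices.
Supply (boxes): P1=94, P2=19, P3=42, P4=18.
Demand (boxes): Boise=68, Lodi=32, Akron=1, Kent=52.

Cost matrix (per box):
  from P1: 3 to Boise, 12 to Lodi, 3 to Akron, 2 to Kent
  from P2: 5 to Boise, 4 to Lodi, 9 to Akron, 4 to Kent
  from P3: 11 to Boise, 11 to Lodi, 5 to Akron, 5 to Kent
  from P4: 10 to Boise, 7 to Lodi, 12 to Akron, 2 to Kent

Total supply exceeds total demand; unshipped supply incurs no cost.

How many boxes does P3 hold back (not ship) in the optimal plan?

20

Minimum-cost shipments:
  P1 to Boise: 68 × 3 = 204
  P1 to Kent: 26 × 2 = 52
  P2 to Lodi: 19 × 4 = 76
  P3 to Akron: 1 × 5 = 5
  P3 to Kent: 21 × 5 = 105
  P4 to Lodi: 13 × 7 = 91
  P4 to Kent: 5 × 2 = 10
Total cost = 543.
P3 ships 22 of its 42, leaving 20.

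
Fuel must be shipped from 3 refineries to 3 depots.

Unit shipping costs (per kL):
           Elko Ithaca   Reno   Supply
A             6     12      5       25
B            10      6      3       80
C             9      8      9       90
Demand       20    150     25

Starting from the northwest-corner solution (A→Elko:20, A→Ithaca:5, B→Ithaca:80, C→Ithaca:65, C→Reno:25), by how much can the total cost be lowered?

Current plan cost = 20·6 + 5·12 + 80·6 + 65·8 + 25·9 = 1405.
Optimal plan:
  A to Elko: 20 × 6 = 120
  A to Reno: 5 × 5 = 25
  B to Ithaca: 60 × 6 = 360
  B to Reno: 20 × 3 = 60
  C to Ithaca: 90 × 8 = 720
Optimal cost = 1285.
Saving = 1405 − 1285 = 120.

120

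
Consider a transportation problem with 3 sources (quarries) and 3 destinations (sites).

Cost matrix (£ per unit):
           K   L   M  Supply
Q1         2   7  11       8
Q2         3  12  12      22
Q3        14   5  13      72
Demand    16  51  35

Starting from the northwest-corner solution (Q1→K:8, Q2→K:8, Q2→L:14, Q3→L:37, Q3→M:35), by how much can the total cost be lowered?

Current plan cost = 8·2 + 8·3 + 14·12 + 37·5 + 35·13 = £848.
Optimal plan:
  Q1->M: 8 × £11 = £88
  Q2->K: 16 × £3 = £48
  Q2->M: 6 × £12 = £72
  Q3->L: 51 × £5 = £255
  Q3->M: 21 × £13 = £273
Optimal cost = £736.
Saving = 848 − 736 = £112.

112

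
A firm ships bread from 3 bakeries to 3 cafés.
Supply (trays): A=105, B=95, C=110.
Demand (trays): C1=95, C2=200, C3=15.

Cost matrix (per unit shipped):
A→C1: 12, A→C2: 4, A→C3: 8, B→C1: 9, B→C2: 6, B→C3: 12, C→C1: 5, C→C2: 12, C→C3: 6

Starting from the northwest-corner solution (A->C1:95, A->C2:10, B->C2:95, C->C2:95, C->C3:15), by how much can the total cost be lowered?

1425

Current plan cost = 95·12 + 10·4 + 95·6 + 95·12 + 15·6 = 2980.
Optimal plan:
  A→C2: 105 trays
  B→C2: 95 trays
  C→C1: 95 trays
  C→C3: 15 trays
Optimal cost = 1555.
Saving = 2980 − 1555 = 1425.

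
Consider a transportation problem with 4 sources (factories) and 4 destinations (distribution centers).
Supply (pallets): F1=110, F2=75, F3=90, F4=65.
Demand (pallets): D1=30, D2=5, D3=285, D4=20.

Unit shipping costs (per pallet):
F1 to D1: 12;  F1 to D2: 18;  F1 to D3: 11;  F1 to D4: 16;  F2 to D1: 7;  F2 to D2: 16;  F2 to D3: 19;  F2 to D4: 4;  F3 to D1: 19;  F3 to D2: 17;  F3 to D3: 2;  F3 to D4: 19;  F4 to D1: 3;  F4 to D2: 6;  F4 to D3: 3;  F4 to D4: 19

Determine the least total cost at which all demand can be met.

2335

A cheapest plan:
  F1→D3: 110 pallets
  F2→D1: 30 pallets
  F2→D2: 5 pallets
  F2→D3: 20 pallets
  F2→D4: 20 pallets
  F3→D3: 90 pallets
  F4→D3: 65 pallets
Total cost = 2335.
(Supply check: F1 ships 110; F2 ships 75; F3 ships 90; F4 ships 65.)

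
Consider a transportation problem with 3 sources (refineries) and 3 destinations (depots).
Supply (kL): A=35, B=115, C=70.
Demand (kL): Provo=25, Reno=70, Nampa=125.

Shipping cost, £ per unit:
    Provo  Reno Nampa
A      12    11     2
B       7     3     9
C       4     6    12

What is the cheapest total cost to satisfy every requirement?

One minimum-cost allocation:
  A->Nampa: 35 kL
  B->Reno: 25 kL
  B->Nampa: 90 kL
  C->Provo: 25 kL
  C->Reno: 45 kL
Total cost = £1325.

1325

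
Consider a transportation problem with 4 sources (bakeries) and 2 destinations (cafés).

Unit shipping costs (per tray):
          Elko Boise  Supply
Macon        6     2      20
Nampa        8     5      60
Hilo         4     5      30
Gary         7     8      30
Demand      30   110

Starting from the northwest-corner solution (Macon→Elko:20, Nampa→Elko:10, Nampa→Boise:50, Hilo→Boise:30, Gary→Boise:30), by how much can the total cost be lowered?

Current plan cost = 20·6 + 10·8 + 50·5 + 30·5 + 30·8 = 840.
Optimal plan:
  Macon–Boise: 20 × 2 = 40
  Nampa–Boise: 60 × 5 = 300
  Hilo–Elko: 30 × 4 = 120
  Gary–Boise: 30 × 8 = 240
Optimal cost = 700.
Saving = 840 − 700 = 140.

140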